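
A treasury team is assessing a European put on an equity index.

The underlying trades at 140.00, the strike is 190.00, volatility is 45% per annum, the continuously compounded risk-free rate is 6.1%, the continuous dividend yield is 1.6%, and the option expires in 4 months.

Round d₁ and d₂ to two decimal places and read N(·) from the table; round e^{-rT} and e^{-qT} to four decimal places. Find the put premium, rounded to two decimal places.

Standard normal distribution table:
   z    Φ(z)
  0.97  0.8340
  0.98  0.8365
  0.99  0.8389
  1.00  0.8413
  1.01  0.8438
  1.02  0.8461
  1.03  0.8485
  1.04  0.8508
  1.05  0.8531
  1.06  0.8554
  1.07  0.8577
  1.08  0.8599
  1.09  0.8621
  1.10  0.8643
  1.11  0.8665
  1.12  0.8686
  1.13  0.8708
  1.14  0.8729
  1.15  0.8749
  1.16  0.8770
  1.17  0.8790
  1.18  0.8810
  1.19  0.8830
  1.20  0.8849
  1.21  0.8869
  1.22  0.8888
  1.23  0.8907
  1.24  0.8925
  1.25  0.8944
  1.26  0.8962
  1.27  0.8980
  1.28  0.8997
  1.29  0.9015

49.70

σ√T = 0.45 × 0.5774 = 0.2598
ln(S/K) + (r − q + σ²/2)T = ln(140/190) + (0.061 − 0.016 + 0.45²/2)·0.3333 = -0.3054 + 0.0487 = -0.2566
d₁ = -0.2566 / 0.2598 = -0.9878 which rounds to -0.99
d₂ = d₁ − σ√T = -0.9878 − 0.2598 = -1.2476 which rounds to -1.25
exp(−qT) = exp(−0.016·0.3333) = 0.9947;  exp(−rT) = exp(−0.061·0.3333) = 0.9799
P = 190·0.9799·N(1.25) − 140·0.9947·N(0.99) = 190·0.9799·0.8944 − 140·0.9947·0.8389 = 166.5203 − 116.8235 = 49.6968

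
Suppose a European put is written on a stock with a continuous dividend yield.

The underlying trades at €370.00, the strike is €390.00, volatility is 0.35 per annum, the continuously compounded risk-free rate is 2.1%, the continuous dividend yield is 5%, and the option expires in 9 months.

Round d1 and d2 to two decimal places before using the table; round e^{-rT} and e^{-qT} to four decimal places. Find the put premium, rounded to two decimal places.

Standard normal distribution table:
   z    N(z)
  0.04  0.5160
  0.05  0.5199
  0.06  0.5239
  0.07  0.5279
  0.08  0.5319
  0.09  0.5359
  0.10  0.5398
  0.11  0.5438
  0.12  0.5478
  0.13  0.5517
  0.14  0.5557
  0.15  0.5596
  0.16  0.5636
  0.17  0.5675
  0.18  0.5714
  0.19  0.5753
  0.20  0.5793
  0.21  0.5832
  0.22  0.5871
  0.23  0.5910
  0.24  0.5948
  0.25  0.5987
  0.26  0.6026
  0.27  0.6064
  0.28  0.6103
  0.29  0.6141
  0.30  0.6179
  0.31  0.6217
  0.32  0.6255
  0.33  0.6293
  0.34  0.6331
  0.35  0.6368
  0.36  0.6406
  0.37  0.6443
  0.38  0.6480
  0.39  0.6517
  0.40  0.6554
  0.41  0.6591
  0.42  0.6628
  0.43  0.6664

T = 0.75;  σ√T = 0.3031
d₁ = [ln(370/390) + (0.021 − 0.05 + 0.35²/2)·0.75] / 0.3031 = [-0.0526 + 0.0242] / 0.3031 = -0.0939 ⇒ -0.09
d₂ = d₁ − σ√T = -0.0939 − 0.3031 = -0.3970 ⇒ -0.40
e^(−qT) = e^(−0.05·0.75) = 0.9632;  e^(−rT) = e^(−0.021·0.75) = 0.9844
N(−d₂) = N(0.40) = 0.6554;  N(−d₁) = N(0.09) = 0.5359
P = 390·0.9844·0.6554 − 370·0.9632·0.5359 = 251.6185 − 190.9862 = 60.6324

€60.63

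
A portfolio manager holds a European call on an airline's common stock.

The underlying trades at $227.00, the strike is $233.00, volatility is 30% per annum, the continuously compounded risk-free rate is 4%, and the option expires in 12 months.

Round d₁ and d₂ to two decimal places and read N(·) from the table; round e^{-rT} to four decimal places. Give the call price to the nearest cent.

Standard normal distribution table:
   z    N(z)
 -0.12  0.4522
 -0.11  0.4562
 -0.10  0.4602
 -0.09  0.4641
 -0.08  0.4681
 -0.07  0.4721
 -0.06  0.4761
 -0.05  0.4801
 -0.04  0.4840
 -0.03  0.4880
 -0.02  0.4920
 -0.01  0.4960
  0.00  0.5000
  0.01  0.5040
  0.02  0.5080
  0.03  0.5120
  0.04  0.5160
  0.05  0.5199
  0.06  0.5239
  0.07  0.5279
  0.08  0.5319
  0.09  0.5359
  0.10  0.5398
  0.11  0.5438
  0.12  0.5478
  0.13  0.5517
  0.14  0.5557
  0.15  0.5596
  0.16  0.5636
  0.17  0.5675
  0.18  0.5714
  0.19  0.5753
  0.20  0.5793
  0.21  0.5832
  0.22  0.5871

$28.48

T = 1;  σ√T = 0.3000
d₁ = [ln(227/233) + (0.04 + 0.3²/2)·1] / 0.3000 = [-0.0261 + 0.0850] / 0.3000 = 0.1964 ⇒ 0.20
d₂ = d₁ − σ√T = 0.1964 − 0.3000 = -0.1036 ⇒ -0.10
exp(−rT) = exp(−0.04·1) = 0.9608
N(d₁) = N(0.20) = 0.5793;  N(d₂) = N(-0.10) = 0.4602
C = 227·0.5793 − 233·0.9608·0.4602 = 131.5011 − 103.0233 = 28.4778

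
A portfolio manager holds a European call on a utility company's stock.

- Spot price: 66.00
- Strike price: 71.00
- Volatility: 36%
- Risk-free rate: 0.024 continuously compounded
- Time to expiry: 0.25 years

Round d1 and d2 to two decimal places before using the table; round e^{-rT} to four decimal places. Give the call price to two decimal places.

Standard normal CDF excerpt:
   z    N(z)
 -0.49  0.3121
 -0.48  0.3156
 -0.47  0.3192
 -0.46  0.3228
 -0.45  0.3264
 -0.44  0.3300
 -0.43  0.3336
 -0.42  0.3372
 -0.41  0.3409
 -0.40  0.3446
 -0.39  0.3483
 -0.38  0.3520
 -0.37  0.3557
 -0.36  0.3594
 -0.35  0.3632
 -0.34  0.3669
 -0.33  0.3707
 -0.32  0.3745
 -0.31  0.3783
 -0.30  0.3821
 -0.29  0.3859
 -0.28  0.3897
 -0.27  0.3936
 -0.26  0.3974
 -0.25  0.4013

2.94

σ√T = 0.36 × 0.5000 = 0.1800
ln(S/K) + (r + σ²/2)T = ln(66/71) + (0.024 + 0.36²/2)·0.25 = -0.0730 + 0.0222 = -0.0508
d₁ = -0.0508 / 0.1800 = -0.2824 ⇒ -0.28
d₂ = d₁ − σ√T = -0.2824 − 0.1800 = -0.4624 ⇒ -0.46
e^(−rT) = e^(−0.024·0.25) = 0.9940
C = 66·N(-0.28) − 71·0.9940·N(-0.46) = 66·0.3897 − 71·0.9940·0.3228 = 25.7202 − 22.7813 = 2.9389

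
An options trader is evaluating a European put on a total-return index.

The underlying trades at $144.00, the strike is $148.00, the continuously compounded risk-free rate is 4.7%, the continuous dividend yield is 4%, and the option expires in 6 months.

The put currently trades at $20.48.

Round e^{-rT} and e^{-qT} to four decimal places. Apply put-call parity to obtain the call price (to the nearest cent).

e^(−qT) = e^(−0.04·0.5) = 0.9802;  e^(−rT) = e^(−0.047·0.5) = 0.9768
Put-call parity: C − P = S·e^(−qT) − K·e^(−rT) = 144·0.9802 − 148·0.9768 = 141.1488 − 144.5664 = -3.4176
C = P + (C − P) = 20.48 + (-3.4176) = 17.0624

$17.06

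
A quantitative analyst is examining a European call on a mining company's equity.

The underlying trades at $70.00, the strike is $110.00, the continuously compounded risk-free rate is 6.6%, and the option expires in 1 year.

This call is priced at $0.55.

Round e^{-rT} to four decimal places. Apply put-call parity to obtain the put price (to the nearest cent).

e^(−rT) = e^(−0.066·1) = 0.9361
Put-call parity: C − P = S − K·e^(−rT) = 70 − 110·0.9361 = 70 − 102.9710 = -32.9710
P = C − (C − P) = 0.55 − (-32.9710) = 33.5210

$33.52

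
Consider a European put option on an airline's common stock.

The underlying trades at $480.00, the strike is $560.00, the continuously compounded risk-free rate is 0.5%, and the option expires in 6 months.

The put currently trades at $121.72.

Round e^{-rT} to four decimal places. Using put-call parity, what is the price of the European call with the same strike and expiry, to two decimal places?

$43.12

e^(−rT) = e^(−0.005·0.5) = 0.9975
Put-call parity: C − P = S − K·e^(−rT) = 480 − 560·0.9975 = 480 − 558.6000 = -78.6000
C = P + (C − P) = 121.72 + (-78.6000) = 43.1200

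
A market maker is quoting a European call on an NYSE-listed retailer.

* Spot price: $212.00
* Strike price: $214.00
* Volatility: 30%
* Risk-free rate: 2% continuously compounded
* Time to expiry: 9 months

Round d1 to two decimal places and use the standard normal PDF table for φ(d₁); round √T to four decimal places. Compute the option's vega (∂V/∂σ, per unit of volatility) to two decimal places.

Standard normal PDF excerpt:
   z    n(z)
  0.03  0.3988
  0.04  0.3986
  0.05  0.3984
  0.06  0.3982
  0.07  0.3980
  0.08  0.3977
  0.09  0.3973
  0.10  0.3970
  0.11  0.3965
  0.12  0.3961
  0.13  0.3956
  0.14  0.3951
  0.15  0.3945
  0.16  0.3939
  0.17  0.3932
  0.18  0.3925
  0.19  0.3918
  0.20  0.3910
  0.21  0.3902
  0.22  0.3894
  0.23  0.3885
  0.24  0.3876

T = 0.75;  σ√T = 0.2598
d₁ = [ln(212/214) + (0.02 + 0.3²/2)·0.75] / 0.2598 = [-0.0094 + 0.0488] / 0.2598 = 0.1515 → 0.15
√T = √0.75 = 0.8660
φ(d₁) = φ(0.15) = 0.3945
vega = S·φ(d₁)·√T = 212·0.3945·0.8660 = 72.4270

72.43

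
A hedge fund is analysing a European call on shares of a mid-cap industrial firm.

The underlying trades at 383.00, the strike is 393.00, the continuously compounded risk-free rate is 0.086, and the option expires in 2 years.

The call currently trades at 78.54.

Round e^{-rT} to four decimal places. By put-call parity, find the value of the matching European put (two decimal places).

26.45

e^(−rT) = e^(−0.086·2) = 0.8420
Put-call parity: C − P = S − K·e^(−rT) = 383 − 393·0.8420 = 383 − 330.9060 = 52.0940
P = C − (C − P) = 78.54 − (52.0940) = 26.4460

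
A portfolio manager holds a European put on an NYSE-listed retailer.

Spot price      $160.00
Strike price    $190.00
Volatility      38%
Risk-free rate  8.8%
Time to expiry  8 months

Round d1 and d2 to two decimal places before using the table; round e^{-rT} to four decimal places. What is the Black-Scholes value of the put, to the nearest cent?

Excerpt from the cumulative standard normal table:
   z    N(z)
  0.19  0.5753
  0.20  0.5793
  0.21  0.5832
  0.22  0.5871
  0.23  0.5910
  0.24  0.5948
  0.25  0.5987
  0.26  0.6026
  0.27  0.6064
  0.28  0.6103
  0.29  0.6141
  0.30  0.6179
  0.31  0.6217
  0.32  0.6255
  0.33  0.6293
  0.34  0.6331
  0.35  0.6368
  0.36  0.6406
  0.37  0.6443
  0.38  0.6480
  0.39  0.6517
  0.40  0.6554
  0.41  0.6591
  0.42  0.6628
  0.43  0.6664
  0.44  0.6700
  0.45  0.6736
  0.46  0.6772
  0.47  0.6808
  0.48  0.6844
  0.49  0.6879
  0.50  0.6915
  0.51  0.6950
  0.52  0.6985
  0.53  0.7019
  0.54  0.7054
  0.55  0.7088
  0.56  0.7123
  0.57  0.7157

T = 0.6667;  σ√T = 0.3103
d₁ = [ln(160/190) + (0.088 + 0.38²/2)·0.6667] / 0.3103 = [-0.1719 + 0.1068] / 0.3103 = -0.2097 → -0.21
d₂ = d₁ − σ√T = -0.2097 − 0.3103 = -0.5199 → -0.52
exp(−rT) = exp(−0.088·0.6667) = 0.9430
N(−d₂) = N(0.52) = 0.6985;  N(−d₁) = N(0.21) = 0.5832
P = 190·0.9430·0.6985 − 160·0.5832 = 125.1502 − 93.3120 = 31.8382

$31.84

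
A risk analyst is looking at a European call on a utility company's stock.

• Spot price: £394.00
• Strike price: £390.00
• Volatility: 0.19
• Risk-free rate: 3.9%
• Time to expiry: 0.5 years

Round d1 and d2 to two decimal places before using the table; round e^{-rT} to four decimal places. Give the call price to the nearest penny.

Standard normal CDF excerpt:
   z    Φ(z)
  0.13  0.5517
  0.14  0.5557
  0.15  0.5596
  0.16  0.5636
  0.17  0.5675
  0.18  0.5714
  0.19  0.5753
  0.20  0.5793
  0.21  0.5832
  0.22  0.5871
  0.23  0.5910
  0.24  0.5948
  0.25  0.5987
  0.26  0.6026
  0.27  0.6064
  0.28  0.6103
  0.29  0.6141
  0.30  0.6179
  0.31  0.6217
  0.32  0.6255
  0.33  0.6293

T = 0.5;  σ√T = 0.1344
ln(S/K) + (r + σ²/2)T = ln(394/390) + (0.039 + 0.19²/2)·0.5 = 0.0102 + 0.0285 = 0.0387
d₁ = 0.0387 / 0.1344 = 0.2883 ≈ 0.29
d₂ = d₁ − σ√T = 0.2883 − 0.1344 = 0.1539 ≈ 0.15
exp(−rT) = exp(−0.039·0.5) = 0.9807
C = 394·N(0.29) − 390·0.9807·N(0.15) = 394·0.6141 − 390·0.9807·0.5596 = 241.9554 − 214.0319 = 27.9235

£27.92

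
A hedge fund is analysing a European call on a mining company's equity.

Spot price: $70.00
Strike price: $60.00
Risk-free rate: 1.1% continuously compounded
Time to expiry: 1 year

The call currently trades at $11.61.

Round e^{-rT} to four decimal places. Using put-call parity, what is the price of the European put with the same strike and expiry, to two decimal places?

e^(−rT) = e^(−0.011·1) = 0.9891
Put-call parity: C − P = S − K·e^(−rT) = 70 − 60·0.9891 = 70 − 59.3460 = 10.6540
P = C − (C − P) = 11.61 − (10.6540) = 0.9560

$0.96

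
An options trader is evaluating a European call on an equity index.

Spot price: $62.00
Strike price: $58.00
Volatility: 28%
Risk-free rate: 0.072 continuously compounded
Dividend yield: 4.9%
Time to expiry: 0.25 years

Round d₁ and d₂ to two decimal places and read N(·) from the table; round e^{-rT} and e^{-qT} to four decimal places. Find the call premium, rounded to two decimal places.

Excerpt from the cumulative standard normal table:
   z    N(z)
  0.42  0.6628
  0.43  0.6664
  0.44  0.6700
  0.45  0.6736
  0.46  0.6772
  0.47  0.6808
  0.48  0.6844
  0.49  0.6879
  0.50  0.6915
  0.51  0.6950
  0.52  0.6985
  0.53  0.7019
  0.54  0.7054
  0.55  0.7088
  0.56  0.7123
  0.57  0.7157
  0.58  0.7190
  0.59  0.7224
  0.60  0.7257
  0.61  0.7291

$5.87

T = 0.25;  σ√T = 0.1400
d₁ = [ln(62/58) + (0.072 − 0.049 + ½·0.28²)·0.25] / (σ√T) = (0.0667 + 0.0155) / 0.1400 = 0.5874 → 0.59
d₂ = 0.5874 − 0.1400 = 0.4474 → 0.45
exp(−qT) = exp(−0.049·0.25) = 0.9878;  exp(−rT) = exp(−0.072·0.25) = 0.9822
C = 62·0.9878·N(0.59) − 58·0.9822·N(0.45) = 62·0.9878·0.7224 − 58·0.9822·0.6736 = 44.2424 − 38.3734 = 5.8690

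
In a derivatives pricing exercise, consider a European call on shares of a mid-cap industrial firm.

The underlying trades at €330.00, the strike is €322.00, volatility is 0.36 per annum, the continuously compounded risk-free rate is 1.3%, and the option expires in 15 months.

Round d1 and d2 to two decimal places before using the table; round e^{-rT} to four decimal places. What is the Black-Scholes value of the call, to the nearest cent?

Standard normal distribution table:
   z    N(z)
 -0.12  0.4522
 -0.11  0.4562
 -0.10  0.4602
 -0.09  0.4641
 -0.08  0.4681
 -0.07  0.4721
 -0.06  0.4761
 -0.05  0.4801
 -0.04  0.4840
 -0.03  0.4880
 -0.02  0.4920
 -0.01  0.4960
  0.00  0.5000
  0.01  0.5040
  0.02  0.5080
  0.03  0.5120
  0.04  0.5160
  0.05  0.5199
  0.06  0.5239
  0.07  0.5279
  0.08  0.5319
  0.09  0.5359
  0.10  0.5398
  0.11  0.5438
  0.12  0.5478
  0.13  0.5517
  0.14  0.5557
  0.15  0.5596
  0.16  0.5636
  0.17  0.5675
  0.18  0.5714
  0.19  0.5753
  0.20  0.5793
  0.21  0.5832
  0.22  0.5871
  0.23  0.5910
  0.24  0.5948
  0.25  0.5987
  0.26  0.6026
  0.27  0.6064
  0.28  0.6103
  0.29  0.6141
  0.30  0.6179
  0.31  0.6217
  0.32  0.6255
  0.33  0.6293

€58.11

σ√T = 0.36·√1.25 = 0.4025
d₁ = [ln(330/322) + (0.013 + 0.36²/2)·1.25] / 0.4025 = [0.0245 + 0.0972] / 0.4025 = 0.3026 ⇒ 0.30
d₂ = d₁ − σ√T = 0.3026 − 0.4025 = -0.0999 ⇒ -0.10
exp(−rT) = exp(−0.013·1.25) = 0.9839
C = 330·N(0.30) − 322·0.9839·N(-0.10) = 330·0.6179 − 322·0.9839·0.4602 = 203.9070 − 145.7986 = 58.1084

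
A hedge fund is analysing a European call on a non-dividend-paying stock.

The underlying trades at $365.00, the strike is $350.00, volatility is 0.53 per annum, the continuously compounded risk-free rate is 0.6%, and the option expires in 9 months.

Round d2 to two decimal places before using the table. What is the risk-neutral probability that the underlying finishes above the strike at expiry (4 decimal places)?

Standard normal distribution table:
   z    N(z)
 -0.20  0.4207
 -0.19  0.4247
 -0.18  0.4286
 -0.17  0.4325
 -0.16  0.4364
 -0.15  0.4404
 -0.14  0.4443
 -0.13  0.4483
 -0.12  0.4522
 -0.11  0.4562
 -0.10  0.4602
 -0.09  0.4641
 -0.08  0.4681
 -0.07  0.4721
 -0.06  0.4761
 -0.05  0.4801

0.4483

σ√T = 0.53 × 0.8660 = 0.4590
d₁ = [ln(365/350) + (0.006 + 0.53²/2)·0.75] / 0.4590 = [0.0420 + 0.1098] / 0.4590 = 0.3307 ⇒ 0.33
d₂ = d₁ − σ√T = 0.3307 − 0.4590 = -0.1283 ⇒ -0.13
Pr(exercise) under Q = N(d₂) = 0.4483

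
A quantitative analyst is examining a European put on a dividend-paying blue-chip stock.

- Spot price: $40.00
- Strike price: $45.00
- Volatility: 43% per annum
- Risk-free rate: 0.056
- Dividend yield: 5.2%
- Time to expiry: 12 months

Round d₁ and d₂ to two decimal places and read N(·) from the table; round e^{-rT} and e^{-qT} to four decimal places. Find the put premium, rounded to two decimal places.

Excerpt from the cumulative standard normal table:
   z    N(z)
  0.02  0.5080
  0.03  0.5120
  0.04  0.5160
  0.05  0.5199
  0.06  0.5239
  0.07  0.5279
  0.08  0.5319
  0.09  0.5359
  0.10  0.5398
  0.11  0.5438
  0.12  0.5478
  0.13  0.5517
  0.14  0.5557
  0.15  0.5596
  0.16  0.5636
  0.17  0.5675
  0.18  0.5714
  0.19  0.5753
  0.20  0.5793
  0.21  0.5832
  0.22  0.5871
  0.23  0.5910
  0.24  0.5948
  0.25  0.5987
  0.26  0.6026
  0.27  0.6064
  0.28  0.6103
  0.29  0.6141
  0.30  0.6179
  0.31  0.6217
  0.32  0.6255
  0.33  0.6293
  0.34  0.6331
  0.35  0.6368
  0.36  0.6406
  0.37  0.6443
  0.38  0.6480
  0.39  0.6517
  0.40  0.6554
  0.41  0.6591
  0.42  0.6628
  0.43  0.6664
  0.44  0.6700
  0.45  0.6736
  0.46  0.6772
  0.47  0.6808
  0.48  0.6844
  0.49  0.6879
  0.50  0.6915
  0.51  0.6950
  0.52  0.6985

$9.38

σ√T = 0.43 × 1.0000 = 0.4300
d₁ = [ln(40/45) + (0.056 − 0.052 + ½·0.43²)·1] / (σ√T) = (-0.1178 + 0.0964) / 0.4300 = -0.0496 ≈ -0.05
d₂ = -0.0496 − 0.4300 = -0.4796 ≈ -0.48
e^(−qT) = e^(−0.052·1) = 0.9493;  e^(−rT) = e^(−0.056·1) = 0.9455
P = 45·0.9455·N(0.48) − 40·0.9493·N(0.05) = 45·0.9455·0.6844 − 40·0.9493·0.5199 = 29.1195 − 19.7416 = 9.3779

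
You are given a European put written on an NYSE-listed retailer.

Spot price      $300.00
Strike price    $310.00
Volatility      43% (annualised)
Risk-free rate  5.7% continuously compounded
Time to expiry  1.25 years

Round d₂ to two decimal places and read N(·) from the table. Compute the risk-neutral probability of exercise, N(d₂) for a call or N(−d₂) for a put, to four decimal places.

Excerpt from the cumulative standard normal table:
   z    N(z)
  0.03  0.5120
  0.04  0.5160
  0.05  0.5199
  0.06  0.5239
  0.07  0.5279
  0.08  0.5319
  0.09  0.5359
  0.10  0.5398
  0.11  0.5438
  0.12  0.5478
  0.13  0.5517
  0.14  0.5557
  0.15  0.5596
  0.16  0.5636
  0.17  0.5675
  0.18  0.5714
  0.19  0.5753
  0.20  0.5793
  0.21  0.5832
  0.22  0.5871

T = 1.25;  σ√T = 0.4808
d₁ = [ln(300/310) + (0.057 + ½·0.43²)·1.25] / (σ√T) = (-0.0328 + 0.1868) / 0.4808 = 0.3204 ≈ 0.32
d₂ = 0.3204 − 0.4808 = -0.1604 ≈ -0.16
Risk-neutral Pr[S_T < K] = N(−d₂) = N(0.16) = 0.5636

0.5636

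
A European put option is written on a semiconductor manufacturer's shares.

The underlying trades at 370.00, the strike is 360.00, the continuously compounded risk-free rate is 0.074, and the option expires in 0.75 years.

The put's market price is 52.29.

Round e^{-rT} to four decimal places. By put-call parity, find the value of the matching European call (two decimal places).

81.73

exp(−rT) = exp(−0.074·0.75) = 0.9460
Put-call parity: C − P = S − K·e^(−rT) = 370 − 360·0.9460 = 370 − 340.5600 = 29.4400
C = P + (C − P) = 52.29 + (29.4400) = 81.7300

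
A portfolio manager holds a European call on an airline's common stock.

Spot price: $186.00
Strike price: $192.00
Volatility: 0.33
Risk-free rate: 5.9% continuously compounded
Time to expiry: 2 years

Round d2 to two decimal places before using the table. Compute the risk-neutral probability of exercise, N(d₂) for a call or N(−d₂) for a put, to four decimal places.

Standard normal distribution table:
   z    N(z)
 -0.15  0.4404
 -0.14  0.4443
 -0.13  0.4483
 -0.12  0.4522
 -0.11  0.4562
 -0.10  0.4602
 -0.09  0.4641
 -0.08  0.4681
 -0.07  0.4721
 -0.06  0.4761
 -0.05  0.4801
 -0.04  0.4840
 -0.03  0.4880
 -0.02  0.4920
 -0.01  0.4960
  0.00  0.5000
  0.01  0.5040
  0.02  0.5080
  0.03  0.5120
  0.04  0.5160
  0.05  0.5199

σ√T = 0.33 × 1.4142 = 0.4667
d₁ = [ln(186/192) + (0.059 + ½·0.33²)·2] / (σ√T) = (-0.0317 + 0.2269) / 0.4667 = 0.4182 → 0.42
d₂ = 0.4182 − 0.4667 = -0.0485 → -0.05
Risk-neutral Pr[S_T > K] = N(d₂) = N(-0.05) = 0.4801

0.4801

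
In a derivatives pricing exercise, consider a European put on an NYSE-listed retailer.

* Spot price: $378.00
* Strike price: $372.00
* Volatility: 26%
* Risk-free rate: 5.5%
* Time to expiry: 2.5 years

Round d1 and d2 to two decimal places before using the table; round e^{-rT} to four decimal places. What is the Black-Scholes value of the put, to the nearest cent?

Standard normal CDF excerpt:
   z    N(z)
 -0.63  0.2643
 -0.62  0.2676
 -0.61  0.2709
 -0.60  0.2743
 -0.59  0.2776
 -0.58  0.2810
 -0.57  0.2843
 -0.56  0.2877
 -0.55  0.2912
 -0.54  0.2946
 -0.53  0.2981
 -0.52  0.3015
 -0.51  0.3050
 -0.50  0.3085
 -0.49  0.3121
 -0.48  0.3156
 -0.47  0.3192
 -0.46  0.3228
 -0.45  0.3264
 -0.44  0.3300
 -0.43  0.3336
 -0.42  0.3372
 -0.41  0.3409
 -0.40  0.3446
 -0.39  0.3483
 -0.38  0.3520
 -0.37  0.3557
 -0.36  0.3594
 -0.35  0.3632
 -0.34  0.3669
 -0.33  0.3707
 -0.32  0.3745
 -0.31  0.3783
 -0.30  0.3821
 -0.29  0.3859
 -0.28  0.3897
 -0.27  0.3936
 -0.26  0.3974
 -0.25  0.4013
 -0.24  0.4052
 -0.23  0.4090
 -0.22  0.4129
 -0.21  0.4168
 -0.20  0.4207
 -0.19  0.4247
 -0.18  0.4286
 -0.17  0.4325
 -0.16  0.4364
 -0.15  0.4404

$34.00

T = 2.5;  σ√T = 0.4111
d₁ = [ln(378/372) + (0.055 + ½·0.26²)·2.5] / (σ√T) = (0.0160 + 0.2220) / 0.4111 = 0.5789 → 0.58
d₂ = 0.5789 − 0.4111 = 0.1678 → 0.17
e^(−rT) = e^(−0.055·2.5) = 0.8715
N(−d₂) = N(-0.17) = 0.4325;  N(−d₁) = N(-0.58) = 0.2810
P = 372·0.8715·0.4325 − 378·0.2810 = 140.2156 − 106.2180 = 33.9976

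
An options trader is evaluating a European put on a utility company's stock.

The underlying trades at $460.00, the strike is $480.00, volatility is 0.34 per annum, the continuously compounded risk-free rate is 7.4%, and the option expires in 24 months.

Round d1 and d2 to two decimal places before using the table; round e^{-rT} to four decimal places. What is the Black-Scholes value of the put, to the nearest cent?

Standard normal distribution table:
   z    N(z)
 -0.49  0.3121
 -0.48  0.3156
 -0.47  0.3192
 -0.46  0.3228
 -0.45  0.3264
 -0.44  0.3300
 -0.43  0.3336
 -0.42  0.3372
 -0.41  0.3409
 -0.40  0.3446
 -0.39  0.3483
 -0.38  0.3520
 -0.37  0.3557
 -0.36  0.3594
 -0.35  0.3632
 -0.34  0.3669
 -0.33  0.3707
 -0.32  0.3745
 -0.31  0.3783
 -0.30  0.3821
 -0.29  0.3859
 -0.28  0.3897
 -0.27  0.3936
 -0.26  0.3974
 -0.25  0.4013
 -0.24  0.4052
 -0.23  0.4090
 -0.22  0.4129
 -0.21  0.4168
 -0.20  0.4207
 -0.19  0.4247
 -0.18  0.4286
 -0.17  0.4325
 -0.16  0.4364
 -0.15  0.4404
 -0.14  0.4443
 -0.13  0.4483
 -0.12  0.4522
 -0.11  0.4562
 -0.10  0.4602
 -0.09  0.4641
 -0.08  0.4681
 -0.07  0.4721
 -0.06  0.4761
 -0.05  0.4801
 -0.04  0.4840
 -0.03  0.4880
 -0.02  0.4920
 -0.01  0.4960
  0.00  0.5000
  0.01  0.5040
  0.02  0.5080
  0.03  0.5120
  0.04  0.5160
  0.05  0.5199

$61.80

T = 2;  σ√T = 0.4808
ln(S/K) + (r + σ²/2)T = ln(460/480) + (0.074 + 0.34²/2)·2 = -0.0426 + 0.2636 = 0.2210
d₁ = 0.2210 / 0.4808 = 0.4597 which rounds to 0.46
d₂ = d₁ − σ√T = 0.4597 − 0.4808 = -0.0211 which rounds to -0.02
e^(−rT) = e^(−0.074·2) = 0.8624
N(−d₂) = N(0.02) = 0.5080;  N(−d₁) = N(-0.46) = 0.3228
P = 480·0.8624·0.5080 − 460·0.3228 = 210.2876 − 148.4880 = 61.7996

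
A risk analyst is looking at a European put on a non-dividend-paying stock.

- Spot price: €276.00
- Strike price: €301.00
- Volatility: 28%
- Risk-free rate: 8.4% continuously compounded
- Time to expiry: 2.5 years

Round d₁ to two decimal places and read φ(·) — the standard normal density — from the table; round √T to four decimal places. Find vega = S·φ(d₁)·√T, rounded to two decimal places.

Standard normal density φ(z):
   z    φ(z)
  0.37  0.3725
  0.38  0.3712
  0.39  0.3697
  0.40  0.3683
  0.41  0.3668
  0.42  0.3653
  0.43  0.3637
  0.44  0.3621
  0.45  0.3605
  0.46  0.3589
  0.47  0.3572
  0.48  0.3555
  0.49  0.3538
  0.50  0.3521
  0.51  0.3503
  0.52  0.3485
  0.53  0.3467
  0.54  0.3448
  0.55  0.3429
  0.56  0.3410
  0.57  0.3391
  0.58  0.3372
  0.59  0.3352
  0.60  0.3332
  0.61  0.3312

153.65

σ√T = 0.28·√2.5 = 0.4427
d₁ = [ln(276/301) + (0.084 + 0.28²/2)·2.5] / 0.4427 = [-0.0867 + 0.3080] / 0.4427 = 0.4998 which rounds to 0.50
√T = √2.5 = 1.5811
φ(d₁) = φ(0.50) = 0.3521
vega = S·φ(d₁)·√T = 276·0.3521·1.5811 = 153.6507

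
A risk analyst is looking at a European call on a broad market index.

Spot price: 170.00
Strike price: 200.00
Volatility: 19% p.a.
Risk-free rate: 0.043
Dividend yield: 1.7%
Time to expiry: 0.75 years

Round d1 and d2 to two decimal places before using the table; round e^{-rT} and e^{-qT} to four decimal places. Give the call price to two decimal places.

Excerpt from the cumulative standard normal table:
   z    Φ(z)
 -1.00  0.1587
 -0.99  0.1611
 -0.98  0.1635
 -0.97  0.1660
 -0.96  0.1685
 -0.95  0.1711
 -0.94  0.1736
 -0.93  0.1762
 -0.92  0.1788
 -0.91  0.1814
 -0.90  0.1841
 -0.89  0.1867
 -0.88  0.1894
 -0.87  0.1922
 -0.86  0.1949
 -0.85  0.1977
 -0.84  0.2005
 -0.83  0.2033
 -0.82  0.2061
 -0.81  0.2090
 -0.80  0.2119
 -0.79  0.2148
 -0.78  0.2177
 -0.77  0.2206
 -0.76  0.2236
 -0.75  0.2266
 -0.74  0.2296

σ√T = 0.19 × 0.8660 = 0.1645
d₁ = [ln(170/200) + (0.043 − 0.017 + ½·0.19²)·0.75] / (σ√T) = (-0.1625 + 0.0330) / 0.1645 = -0.7869 ⇒ -0.79
d₂ = -0.7869 − 0.1645 = -0.9515 ⇒ -0.95
exp(−qT) = exp(−0.017·0.75) = 0.9873;  exp(−rT) = exp(−0.043·0.75) = 0.9683
C = 170·0.9873·N(-0.79) − 200·0.9683·N(-0.95) = 170·0.9873·0.2148 − 200·0.9683·0.1711 = 36.0522 − 33.1352 = 2.9170

2.92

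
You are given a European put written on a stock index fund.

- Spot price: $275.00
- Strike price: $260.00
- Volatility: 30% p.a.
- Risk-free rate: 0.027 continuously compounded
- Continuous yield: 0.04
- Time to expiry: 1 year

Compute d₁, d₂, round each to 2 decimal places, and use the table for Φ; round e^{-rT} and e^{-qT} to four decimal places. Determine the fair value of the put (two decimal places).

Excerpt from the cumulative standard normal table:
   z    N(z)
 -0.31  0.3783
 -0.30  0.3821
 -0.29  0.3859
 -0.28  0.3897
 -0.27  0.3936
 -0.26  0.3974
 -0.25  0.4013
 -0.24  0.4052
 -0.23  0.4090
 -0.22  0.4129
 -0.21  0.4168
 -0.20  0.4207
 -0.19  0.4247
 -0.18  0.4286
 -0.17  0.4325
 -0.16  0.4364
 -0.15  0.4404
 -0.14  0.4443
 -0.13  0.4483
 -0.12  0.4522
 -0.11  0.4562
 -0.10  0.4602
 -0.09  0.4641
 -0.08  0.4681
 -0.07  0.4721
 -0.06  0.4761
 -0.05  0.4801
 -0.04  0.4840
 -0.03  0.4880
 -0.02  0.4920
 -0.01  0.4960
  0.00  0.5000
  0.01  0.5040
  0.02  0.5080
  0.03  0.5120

σ√T = 0.3 × 1.0000 = 0.3000
d₁ = [ln(275/260) + (0.027 − 0.04 + 0.3²/2)·1] / 0.3000 = [0.0561 + 0.0320] / 0.3000 = 0.2936 which rounds to 0.29
d₂ = d₁ − σ√T = 0.2936 − 0.3000 = -0.0064 which rounds to -0.01
exp(−qT) = exp(−0.04·1) = 0.9608;  exp(−rT) = exp(−0.027·1) = 0.9734
N(−d₂) = N(0.01) = 0.5040;  N(−d₁) = N(-0.29) = 0.3859
P = 260·0.9734·0.5040 − 275·0.9608·0.3859 = 127.5543 − 101.9625 = 25.5918

$25.59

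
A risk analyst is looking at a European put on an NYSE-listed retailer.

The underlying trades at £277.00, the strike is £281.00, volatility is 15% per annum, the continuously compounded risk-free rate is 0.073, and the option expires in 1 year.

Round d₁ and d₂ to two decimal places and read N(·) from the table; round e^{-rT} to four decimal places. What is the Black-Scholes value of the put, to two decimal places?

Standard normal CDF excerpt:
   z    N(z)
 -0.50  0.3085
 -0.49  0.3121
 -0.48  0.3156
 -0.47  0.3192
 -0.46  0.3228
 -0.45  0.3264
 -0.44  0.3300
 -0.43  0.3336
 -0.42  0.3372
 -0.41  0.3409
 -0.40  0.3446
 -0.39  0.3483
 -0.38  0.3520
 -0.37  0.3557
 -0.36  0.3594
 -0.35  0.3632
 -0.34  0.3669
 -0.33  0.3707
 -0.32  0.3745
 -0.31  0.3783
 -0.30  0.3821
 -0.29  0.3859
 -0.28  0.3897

£9.41

T = 1;  σ√T = 0.1500
ln(S/K) + (r + σ²/2)T = ln(277/281) + (0.073 + 0.15²/2)·1 = -0.0143 + 0.0842 = 0.0699
d₁ = 0.0699 / 0.1500 = 0.4661 which rounds to 0.47
d₂ = d₁ − σ√T = 0.4661 − 0.1500 = 0.3161 which rounds to 0.32
e^(−rT) = e^(−0.073·1) = 0.9296
N(−d₂) = N(-0.32) = 0.3745;  N(−d₁) = N(-0.47) = 0.3192
P = 281·0.9296·0.3745 − 277·0.3192 = 97.8260 − 88.4184 = 9.4076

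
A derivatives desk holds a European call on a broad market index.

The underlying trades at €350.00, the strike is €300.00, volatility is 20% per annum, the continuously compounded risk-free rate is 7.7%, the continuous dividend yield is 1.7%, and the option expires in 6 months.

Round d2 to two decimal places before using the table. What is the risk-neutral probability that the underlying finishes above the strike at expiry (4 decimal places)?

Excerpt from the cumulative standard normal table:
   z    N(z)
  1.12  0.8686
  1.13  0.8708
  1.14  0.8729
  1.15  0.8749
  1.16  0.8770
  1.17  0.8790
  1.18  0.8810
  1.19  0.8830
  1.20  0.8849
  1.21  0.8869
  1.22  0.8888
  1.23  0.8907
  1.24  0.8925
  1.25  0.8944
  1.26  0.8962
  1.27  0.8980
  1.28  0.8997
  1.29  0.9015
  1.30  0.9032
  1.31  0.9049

0.8907

σ√T = 0.2 × 0.7071 = 0.1414
ln(S/K) + (r − q + σ²/2)T = ln(350/300) + (0.077 − 0.017 + 0.2²/2)·0.5 = 0.1542 + 0.0400 = 0.1942
d₁ = 0.1942 / 0.1414 = 1.3729 ⇒ 1.37
d₂ = d₁ − σ√T = 1.3729 − 0.1414 = 1.2314 ⇒ 1.23
Risk-neutral Pr[S_T > K] = N(d₂) = N(1.23) = 0.8907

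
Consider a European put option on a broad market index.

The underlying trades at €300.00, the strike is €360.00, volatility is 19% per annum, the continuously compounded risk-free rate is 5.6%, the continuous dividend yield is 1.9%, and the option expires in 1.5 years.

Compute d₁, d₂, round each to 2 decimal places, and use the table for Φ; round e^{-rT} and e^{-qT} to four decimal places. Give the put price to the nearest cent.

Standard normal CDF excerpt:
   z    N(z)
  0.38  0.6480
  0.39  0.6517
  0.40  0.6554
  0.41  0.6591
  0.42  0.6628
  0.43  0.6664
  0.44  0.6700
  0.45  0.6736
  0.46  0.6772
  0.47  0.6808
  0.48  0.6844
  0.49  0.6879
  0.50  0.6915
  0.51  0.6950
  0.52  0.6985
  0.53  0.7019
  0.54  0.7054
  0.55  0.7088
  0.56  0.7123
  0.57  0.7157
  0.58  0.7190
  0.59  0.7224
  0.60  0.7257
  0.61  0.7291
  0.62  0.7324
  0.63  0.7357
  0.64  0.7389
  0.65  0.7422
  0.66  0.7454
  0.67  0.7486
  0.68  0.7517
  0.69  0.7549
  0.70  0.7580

€52.41

σ√T = 0.19·√1.5 = 0.2327
ln(S/K) + (r − q + σ²/2)T = ln(300/360) + (0.056 − 0.019 + 0.19²/2)·1.5 = -0.1823 + 0.0826 = -0.0997
d₁ = -0.0997 / 0.2327 = -0.4286 ⇒ -0.43
d₂ = d₁ − σ√T = -0.4286 − 0.2327 = -0.6613 ⇒ -0.66
exp(−qT) = exp(−0.019·1.5) = 0.9719;  exp(−rT) = exp(−0.056·1.5) = 0.9194
P = 360·0.9194·N(0.66) − 300·0.9719·N(0.43) = 360·0.9194·0.7454 − 300·0.9719·0.6664 = 246.7155 − 194.3022 = 52.4132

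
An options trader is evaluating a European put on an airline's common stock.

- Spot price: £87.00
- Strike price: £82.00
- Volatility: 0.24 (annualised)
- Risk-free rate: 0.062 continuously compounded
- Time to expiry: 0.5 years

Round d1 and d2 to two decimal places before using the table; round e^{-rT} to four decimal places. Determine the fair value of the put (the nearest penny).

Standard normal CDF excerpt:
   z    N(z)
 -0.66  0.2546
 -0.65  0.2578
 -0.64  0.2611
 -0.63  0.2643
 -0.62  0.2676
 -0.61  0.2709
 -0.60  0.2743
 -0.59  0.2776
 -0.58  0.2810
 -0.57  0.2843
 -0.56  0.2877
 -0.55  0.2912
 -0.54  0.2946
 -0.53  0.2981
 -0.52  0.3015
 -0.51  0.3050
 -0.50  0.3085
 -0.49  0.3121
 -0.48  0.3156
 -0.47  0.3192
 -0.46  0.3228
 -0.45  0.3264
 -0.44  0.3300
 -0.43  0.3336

T = 0.5;  σ√T = 0.1697
ln(S/K) + (r + σ²/2)T = ln(87/82) + (0.062 + 0.24²/2)·0.5 = 0.0592 + 0.0454 = 0.1046
d₁ = 0.1046 / 0.1697 = 0.6163 → 0.62
d₂ = d₁ − σ√T = 0.6163 − 0.1697 = 0.4466 → 0.45
exp(−rT) = exp(−0.062·0.5) = 0.9695
N(−d₂) = N(-0.45) = 0.3264;  N(−d₁) = N(-0.62) = 0.2676
P = 82·0.9695·0.3264 − 87·0.2676 = 25.9485 − 23.2812 = 2.6673

£2.67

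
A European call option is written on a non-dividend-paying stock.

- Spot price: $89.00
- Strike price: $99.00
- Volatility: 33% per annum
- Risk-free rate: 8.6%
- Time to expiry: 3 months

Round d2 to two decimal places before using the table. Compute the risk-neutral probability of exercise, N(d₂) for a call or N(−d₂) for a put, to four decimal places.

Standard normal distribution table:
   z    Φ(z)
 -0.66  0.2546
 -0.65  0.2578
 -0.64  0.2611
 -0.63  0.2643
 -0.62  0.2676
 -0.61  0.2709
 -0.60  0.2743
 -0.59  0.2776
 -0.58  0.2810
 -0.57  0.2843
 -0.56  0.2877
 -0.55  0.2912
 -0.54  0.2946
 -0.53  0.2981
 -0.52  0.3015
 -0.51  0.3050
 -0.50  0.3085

0.2743

σ√T = 0.33 × 0.5000 = 0.1650
d₁ = [ln(89/99) + (0.086 + ½·0.33²)·0.25] / (σ√T) = (-0.1065 + 0.0351) / 0.1650 = -0.4326 → -0.43
d₂ = -0.4326 − 0.1650 = -0.5976 → -0.60
Risk-neutral Pr[S_T > K] = N(d₂) = N(-0.60) = 0.2743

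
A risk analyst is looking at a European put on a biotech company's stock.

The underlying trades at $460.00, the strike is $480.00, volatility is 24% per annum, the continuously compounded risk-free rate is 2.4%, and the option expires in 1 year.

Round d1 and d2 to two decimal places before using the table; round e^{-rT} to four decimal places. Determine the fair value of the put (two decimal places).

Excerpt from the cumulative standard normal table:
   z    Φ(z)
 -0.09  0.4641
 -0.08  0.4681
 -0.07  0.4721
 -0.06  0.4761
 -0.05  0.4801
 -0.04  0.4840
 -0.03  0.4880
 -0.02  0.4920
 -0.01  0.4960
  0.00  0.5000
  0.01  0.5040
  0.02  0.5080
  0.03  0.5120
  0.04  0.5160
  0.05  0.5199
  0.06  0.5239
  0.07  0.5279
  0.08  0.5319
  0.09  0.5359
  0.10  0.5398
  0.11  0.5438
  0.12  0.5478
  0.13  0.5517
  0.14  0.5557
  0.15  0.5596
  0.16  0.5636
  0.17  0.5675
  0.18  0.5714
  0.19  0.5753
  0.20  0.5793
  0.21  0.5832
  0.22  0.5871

$48.83

σ√T = 0.24·√1 = 0.2400
d₁ = [ln(460/480) + (0.024 + ½·0.24²)·1] / (σ√T) = (-0.0426 + 0.0528) / 0.2400 = 0.0427 which rounds to 0.04
d₂ = 0.0427 − 0.2400 = -0.1973 which rounds to -0.20
exp(−rT) = exp(−0.024·1) = 0.9763
N(−d₂) = N(0.20) = 0.5793;  N(−d₁) = N(-0.04) = 0.4840
P = 480·0.9763·0.5793 − 460·0.4840 = 271.4739 − 222.6400 = 48.8339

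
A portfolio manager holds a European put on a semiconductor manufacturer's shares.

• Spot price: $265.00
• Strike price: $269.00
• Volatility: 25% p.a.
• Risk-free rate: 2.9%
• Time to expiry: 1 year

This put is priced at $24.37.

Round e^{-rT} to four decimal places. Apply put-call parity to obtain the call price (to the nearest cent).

e^(−rT) = e^(−0.029·1) = 0.9714
Put-call parity: C − P = S − K·e^(−rT) = 265 − 269·0.9714 = 265 − 261.3066 = 3.6934
C = P + (C − P) = 24.37 + (3.6934) = 28.0634

$28.06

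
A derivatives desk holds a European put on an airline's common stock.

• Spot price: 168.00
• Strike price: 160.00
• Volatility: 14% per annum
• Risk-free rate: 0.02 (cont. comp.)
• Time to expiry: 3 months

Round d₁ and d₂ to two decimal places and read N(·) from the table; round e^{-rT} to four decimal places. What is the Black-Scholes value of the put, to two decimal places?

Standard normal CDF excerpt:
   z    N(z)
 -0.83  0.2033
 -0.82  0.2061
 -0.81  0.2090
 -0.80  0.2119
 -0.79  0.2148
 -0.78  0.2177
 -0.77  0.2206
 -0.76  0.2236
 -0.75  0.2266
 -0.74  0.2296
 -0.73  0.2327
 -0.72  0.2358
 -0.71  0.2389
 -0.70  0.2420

σ√T = 0.14 × 0.5000 = 0.0700
d₁ = [ln(168/160) + (0.02 + 0.14²/2)·0.25] / 0.0700 = [0.0488 + 0.0075] / 0.0700 = 0.8034 → 0.80
d₂ = d₁ − σ√T = 0.8034 − 0.0700 = 0.7334 → 0.73
exp(−rT) = exp(−0.02·0.25) = 0.9950
N(−d₂) = N(-0.73) = 0.2327;  N(−d₁) = N(-0.80) = 0.2119
P = 160·0.9950·0.2327 − 168·0.2119 = 37.0458 − 35.5992 = 1.4466

1.45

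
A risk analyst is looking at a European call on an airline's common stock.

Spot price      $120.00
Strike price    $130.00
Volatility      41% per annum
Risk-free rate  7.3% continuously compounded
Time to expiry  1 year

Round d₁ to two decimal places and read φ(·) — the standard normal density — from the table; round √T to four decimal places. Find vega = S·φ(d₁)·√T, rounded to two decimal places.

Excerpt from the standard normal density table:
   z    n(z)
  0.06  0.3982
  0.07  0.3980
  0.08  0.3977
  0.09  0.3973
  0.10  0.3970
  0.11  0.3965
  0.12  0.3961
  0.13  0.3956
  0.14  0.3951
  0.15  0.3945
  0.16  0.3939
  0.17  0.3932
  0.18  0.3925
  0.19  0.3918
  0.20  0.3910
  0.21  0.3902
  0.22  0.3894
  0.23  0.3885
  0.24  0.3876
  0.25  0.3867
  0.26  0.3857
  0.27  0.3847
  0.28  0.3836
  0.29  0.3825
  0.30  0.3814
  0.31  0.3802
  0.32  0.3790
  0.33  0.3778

σ√T = 0.41·√1 = 0.4100
ln(S/K) + (r + σ²/2)T = ln(120/130) + (0.073 + 0.41²/2)·1 = -0.0800 + 0.1570 = 0.0770
d₁ = 0.0770 / 0.4100 = 0.1878 ≈ 0.19
√T = √1 = 1.0000
φ(d₁) = φ(0.19) = 0.3918
vega = S·φ(d₁)·√T = 120·0.3918·1.0000 = 47.0160
(Vega is the same for a European call and put with the same parameters.)

47.02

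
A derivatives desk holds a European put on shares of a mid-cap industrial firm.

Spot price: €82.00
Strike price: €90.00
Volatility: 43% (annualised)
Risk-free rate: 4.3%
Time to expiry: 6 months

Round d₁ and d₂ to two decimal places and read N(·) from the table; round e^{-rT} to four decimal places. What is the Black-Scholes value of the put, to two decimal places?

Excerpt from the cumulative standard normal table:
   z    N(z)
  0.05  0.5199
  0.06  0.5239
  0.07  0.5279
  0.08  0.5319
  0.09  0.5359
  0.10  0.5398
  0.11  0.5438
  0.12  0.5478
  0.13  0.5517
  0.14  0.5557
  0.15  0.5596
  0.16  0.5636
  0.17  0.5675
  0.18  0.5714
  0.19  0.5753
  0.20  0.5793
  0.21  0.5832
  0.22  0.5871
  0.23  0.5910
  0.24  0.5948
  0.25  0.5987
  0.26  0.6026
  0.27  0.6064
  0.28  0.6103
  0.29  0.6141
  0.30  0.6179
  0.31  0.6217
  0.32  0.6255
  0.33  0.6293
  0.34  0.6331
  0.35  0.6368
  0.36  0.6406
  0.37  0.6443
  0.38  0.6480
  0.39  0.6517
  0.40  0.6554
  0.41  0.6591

€13.79

T = 0.5;  σ√T = 0.3041
d₁ = [ln(82/90) + (0.043 + ½·0.43²)·0.5] / (σ√T) = (-0.0931 + 0.0677) / 0.3041 = -0.0834 ⇒ -0.08
d₂ = -0.0834 − 0.3041 = -0.3875 ⇒ -0.39
e^(−rT) = e^(−0.043·0.5) = 0.9787
P = 90·0.9787·N(0.39) − 82·N(0.08) = 90·0.9787·0.6517 − 82·0.5319 = 57.4037 − 43.6158 = 13.7879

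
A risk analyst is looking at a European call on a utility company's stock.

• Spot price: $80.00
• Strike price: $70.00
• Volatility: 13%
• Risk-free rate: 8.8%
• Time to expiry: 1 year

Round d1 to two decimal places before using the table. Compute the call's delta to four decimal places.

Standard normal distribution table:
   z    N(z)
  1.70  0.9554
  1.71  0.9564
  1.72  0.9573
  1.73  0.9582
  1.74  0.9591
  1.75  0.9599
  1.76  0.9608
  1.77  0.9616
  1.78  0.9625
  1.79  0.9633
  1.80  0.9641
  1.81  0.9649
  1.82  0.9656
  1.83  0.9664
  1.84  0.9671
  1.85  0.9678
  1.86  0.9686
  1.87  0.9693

0.9616

σ√T = 0.13 × 1.0000 = 0.1300
d₁ = [ln(80/70) + (0.088 + 0.13²/2)·1] / 0.1300 = [0.1335 + 0.0964] / 0.1300 = 1.7691 → 1.77
N(d₁) = N(1.77) = 0.9616
Δ_call = N(d₁) = 0.9616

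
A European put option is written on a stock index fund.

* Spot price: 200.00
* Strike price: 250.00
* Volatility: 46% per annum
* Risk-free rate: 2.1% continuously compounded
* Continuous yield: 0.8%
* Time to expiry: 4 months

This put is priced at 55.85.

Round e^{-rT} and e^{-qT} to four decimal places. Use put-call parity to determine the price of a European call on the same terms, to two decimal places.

e^(−qT) = e^(−0.008·0.3333) = 0.9973;  e^(−rT) = e^(−0.021·0.3333) = 0.9930
Put-call parity: C − P = S·e^(−qT) − K·e^(−rT) = 200·0.9973 − 250·0.9930 = 199.4600 − 248.2500 = -48.7900
C = P + (C − P) = 55.85 + (-48.7900) = 7.0600

7.06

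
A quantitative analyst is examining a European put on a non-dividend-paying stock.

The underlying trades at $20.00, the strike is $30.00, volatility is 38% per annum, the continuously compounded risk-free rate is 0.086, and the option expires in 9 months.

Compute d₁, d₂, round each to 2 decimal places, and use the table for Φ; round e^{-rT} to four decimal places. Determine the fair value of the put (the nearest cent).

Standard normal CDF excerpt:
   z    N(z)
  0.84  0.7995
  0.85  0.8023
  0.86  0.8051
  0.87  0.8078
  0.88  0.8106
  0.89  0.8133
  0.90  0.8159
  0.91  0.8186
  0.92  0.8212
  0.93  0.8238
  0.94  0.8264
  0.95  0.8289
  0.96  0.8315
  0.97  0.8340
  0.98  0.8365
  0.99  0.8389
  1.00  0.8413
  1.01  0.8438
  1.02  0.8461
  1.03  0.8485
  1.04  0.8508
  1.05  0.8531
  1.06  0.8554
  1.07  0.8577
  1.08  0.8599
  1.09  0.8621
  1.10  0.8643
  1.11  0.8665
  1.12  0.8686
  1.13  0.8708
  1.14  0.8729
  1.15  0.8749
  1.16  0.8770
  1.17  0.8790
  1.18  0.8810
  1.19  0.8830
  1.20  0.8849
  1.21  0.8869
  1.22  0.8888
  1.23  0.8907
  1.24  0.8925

T = 0.75;  σ√T = 0.3291
d₁ = [ln(20/30) + (0.086 + ½·0.38²)·0.75] / (σ√T) = (-0.4055 + 0.1187) / 0.3291 = -0.8715 ⇒ -0.87
d₂ = -0.8715 − 0.3291 = -1.2006 ⇒ -1.20
exp(−rT) = exp(−0.086·0.75) = 0.9375
P = 30·0.9375·N(1.20) − 20·N(0.87) = 30·0.9375·0.8849 − 20·0.8078 = 24.8878 − 16.1560 = 8.7318

$8.73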